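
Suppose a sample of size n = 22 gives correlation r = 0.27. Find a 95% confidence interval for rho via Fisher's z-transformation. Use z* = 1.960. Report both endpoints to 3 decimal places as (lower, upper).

Fisher z: z_r = atanh(r) = ½·ln((1+0.27)/(1−0.27)) = 0.276864
SE(z) = 1/√(n−3) = 1/√19 = 0.229416
95% ⇒ z* = 1.960; margin = 1.960·0.229416 = 0.449655
CI on z-scale: (-0.172791, 0.726519)
Back-transform: tanh(-0.172791) = -0.171092, tanh(0.726519) = 0.620931

(-0.171, 0.621)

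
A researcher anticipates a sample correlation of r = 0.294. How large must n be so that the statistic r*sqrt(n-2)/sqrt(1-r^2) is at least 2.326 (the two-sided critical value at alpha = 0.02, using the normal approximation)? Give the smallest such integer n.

Need r·√(n−2)/√(1−r²) ≥ 2.326
√(n−2) ≥ 2.326·√(1−0.086436) / 0.294 = 2.326·0.955805 / 0.294 = 7.5619
n−2 ≥ 57.1823  ⇒  n ≥ 59.1823
Smallest integer n = 60

60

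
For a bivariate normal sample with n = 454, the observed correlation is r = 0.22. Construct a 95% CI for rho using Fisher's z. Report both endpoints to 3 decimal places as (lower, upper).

(0.131, 0.306)

Fisher z: z_r = atanh(r) = ½·ln((1+0.22)/(1−0.22)) = 0.223656
SE(z) = 1/√(n−3) = 1/√451 = 0.047088
95% ⇒ z* = 1.960; margin = 1.960·0.047088 = 0.092292
CI on z-scale: (0.131364, 0.315948)
Back-transform: tanh(0.131364) = 0.130614, tanh(0.315948) = 0.305839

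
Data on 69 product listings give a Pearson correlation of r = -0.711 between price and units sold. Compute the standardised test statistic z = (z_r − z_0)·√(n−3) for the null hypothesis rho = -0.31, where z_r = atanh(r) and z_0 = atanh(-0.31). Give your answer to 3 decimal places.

-4.620

z_r = atanh(-0.711) = -0.889203,  z_0 = atanh(-0.31) = -0.320545
SE = 1/√(n−3) = 1/√66 = 0.123091
z = (z_r − z_0)/SE = (-0.889203 − (-0.320545)) / 0.123091 = -0.568658 / 0.123091 = -4.620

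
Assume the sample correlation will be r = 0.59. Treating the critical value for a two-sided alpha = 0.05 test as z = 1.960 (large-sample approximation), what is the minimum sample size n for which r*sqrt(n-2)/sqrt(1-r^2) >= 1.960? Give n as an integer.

r√(n−2)/√(1−r²) ≥ 1.960  ⇔  n−2 ≥ (1.960)²·(1−r²)/r²
(1−r²)/r² = (1−0.3481)/0.3481 = 1.8727
n ≥ 2 + 3.8416·1.8727 = 2 + 7.1942 = 9.1942
⌈9.1942⌉ = 10

10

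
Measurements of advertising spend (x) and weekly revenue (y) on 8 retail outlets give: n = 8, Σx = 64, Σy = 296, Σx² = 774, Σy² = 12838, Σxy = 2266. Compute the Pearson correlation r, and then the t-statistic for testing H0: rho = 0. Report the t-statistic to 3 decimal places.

-0.359

Numerator: nΣxy − (Σx)(Σy) = 8·2266 − (64)(296) = -816
Denominator: √[(nΣx²−(Σx)²)(nΣy²−(Σy)²)]
  nΣx²−(Σx)² = 8·774 − 4096 = 2096;  nΣy²−(Σy)² = 8·12838 − 87616 = 15088
  √(2096·15088) = √31624448 = 5623.5619
r = -816 / 5623.5619 = -0.1451
t = r·√(n−2)/√(1−r²) = -0.1451·√6 / √(1−0.021054) = -0.355421 / 0.989417 = -0.359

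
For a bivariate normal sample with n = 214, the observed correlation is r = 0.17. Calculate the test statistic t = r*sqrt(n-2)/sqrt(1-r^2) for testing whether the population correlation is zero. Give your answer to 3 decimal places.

2.512

1 − r² = 1 − 0.0289 = 0.9711;  √(1−r²) = 0.985444
√(n−2) = √212 = 14.560220
t = r·√(n−2)/√(1−r²) = 0.17 · 14.560220 / 0.985444 = 2.512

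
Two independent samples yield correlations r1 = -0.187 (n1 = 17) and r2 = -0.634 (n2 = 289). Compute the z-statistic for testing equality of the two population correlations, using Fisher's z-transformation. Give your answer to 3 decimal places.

2.042

z1 = atanh(-0.187) = -0.189227,  z2 = atanh(-0.634) = -0.748076
SE = √(1/(n1−3) + 1/(n2−3)) = √(1/14 + 1/286) = √(0.0714286 + 0.0034965) = √0.0749251 = 0.273724
z = (z1 − z2)/SE = (-0.189227 − (-0.748076)) / 0.273724 = 0.558849 / 0.273724 = 2.042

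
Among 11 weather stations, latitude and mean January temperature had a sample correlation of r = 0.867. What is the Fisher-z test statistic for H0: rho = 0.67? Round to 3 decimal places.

1.443

Fisher z: atanh(0.867) = 1.320870, atanh(0.67) = 0.810743
z = (z_r − z_0)·√(n−3) = (1.320870 − 0.810743)·√8 = 0.510127 · 2.828427 = 1.443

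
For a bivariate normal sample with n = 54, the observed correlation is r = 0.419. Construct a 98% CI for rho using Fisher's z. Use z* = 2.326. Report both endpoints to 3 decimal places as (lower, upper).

(0.120, 0.648)

Fisher z: z_r = atanh(r) = ½·ln((1+0.419)/(1−0.419)) = 0.446478
SE(z) = 1/√(n−3) = 1/√51 = 0.140028
98% ⇒ z* = 2.326; margin = 2.326·0.140028 = 0.325705
CI on z-scale: (0.120773, 0.772183)
Back-transform: tanh(0.120773) = 0.120189, tanh(0.772183) = 0.648197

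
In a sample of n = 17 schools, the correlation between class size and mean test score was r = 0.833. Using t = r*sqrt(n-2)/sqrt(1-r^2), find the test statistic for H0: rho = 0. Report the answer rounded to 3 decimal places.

5.831

t = r·√(n−2) / √(1−r²) with r = 0.833, n = 17
  = 0.833·√15 / √(1 − 0.693889)
  = 0.833·3.872983 / 0.553273
  = 3.226195 / 0.553273 = 5.831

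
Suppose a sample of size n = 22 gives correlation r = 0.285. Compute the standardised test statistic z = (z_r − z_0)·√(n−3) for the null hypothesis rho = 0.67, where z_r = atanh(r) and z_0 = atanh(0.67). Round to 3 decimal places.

-2.256

Fisher z: atanh(0.285) = 0.293116, atanh(0.67) = 0.810743
z = (z_r − z_0)·√(n−3) = (0.293116 − 0.810743)·√19 = -0.517627 · 4.358899 = -2.256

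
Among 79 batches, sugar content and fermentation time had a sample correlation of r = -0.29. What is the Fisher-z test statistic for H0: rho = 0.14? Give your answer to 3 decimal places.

Fisher z: atanh(-0.29) = -0.298566, atanh(0.14) = 0.140926
z = (z_r − z_0)·√(n−3) = (-0.298566 − 0.140926)·√76 = -0.439492 · 8.717798 = -3.831

-3.831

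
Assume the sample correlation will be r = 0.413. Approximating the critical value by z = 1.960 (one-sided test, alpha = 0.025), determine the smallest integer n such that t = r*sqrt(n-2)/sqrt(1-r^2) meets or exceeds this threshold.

Need r·√(n−2)/√(1−r²) ≥ 1.960
√(n−2) ≥ 1.960·√(1−0.170569) / 0.413 = 1.960·0.910731 / 0.413 = 4.3221
n−2 ≥ 18.6805  ⇒  n ≥ 20.6805
Smallest integer n = 21

21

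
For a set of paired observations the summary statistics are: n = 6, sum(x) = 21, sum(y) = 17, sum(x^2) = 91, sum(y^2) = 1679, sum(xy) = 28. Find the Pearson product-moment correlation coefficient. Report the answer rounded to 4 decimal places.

-0.1865

Numerator: nΣxy − (Σx)(Σy) = 6·28 − (21)(17) = -189
Denominator: √[(nΣx²−(Σx)²)(nΣy²−(Σy)²)]
  nΣx²−(Σx)² = 6·91 − 441 = 105;  nΣy²−(Σy)² = 6·1679 − 289 = 9785
  √(105·9785) = √1027425 = 1013.6198
r = -189 / 1013.6198 = -0.1865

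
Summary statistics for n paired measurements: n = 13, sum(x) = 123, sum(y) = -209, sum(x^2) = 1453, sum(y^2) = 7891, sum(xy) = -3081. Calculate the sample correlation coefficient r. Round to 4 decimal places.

-0.9640

Numerator: nΣxy − (Σx)(Σy) = 13·(-3081) − (123)(-209) = -14346
Denominator: √[(nΣx²−(Σx)²)(nΣy²−(Σy)²)]
  nΣx²−(Σx)² = 13·1453 − 15129 = 3760;  nΣy²−(Σy)² = 13·7891 − 43681 = 58902
  √(3760·58902) = √221471520 = 14881.9192
r = -14346 / 14881.9192 = -0.9640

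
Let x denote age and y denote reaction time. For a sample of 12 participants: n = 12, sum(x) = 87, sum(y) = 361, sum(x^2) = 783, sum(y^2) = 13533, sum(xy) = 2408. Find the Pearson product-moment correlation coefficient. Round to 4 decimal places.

Numerator: nΣxy − (Σx)(Σy) = 12·2408 − (87)(361) = -2511
Denominator: √[(nΣx²−(Σx)²)(nΣy²−(Σy)²)]
  nΣx²−(Σx)² = 12·783 − 7569 = 1827;  nΣy²−(Σy)² = 12·13533 − 130321 = 32075
  √(1827·32075) = √58601025 = 7655.1306
r = -2511 / 7655.1306 = -0.3280

-0.3280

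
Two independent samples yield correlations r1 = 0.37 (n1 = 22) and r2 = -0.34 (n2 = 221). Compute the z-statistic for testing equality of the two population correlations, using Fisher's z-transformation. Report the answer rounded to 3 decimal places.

3.104

Fisher z-transforms: z1 = atanh(0.37) = 0.388423, z2 = atanh(-0.34) = -0.354093; difference d = 0.742516
Var(d) = 1/19 + 1/218 = 0.0526316 + 0.0045872 = 0.0572188
z = d/√Var(d) = 0.742516 / √0.0572188 = 0.742516 / 0.239205 = 3.104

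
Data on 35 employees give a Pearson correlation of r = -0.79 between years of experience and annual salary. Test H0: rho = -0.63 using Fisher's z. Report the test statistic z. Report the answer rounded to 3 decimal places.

-1.867

Fisher z: atanh(-0.79) = -1.071432, atanh(-0.63) = -0.741416
z = (z_r − z_0)·√(n−3) = (-1.071432 − (-0.741416))·√32 = -0.330016 · 5.656854 = -1.867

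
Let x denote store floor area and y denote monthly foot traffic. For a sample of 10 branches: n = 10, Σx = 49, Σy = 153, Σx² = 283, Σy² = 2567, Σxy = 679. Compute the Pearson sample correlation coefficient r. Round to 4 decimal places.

-0.7179

S_xy = nΣxy − ΣxΣy = 10·679 − 49·153 = 6790 − 7497 = -707
S_xx = nΣx² − (Σx)² = 10·283 − 49² = 2830 − 2401 = 429
S_yy = nΣy² − (Σy)² = 10·2567 − 153² = 25670 − 23409 = 2261
r = S_xy / √(S_xx·S_yy) = -707 / √(429·2261) = -707 / √969969 = -707 / 984.8700 = -0.7179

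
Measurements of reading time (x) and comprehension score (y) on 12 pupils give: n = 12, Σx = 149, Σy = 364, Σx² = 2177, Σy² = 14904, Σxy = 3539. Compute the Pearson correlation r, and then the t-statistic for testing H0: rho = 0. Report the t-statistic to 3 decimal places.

-5.652

S_xy = nΣxy − ΣxΣy = 12·3539 − 149·364 = 42468 − 54236 = -11768
S_xx = nΣx² − (Σx)² = 12·2177 − 149² = 26124 − 22201 = 3923
S_yy = nΣy² − (Σy)² = 12·14904 − 364² = 178848 − 132496 = 46352
r = S_xy / √(S_xx·S_yy) = -11768 / √(3923·46352) = -11768 / √181838896 = -11768 / 13484.7653 = -0.8727
t = r·√(n−2)/√(1−r²) = -0.8727·√10 / √(1−0.761605) = -2.759720 / 0.488257 = -5.652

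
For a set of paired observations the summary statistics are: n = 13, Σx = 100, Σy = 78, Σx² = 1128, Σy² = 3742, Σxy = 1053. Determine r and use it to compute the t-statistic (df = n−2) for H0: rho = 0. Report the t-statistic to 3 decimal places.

Numerator: nΣxy − (Σx)(Σy) = 13·1053 − (100)(78) = 5889
Denominator: √[(nΣx²−(Σx)²)(nΣy²−(Σy)²)]
  nΣx²−(Σx)² = 13·1128 − 10000 = 4664;  nΣy²−(Σy)² = 13·3742 − 6084 = 42562
  √(4664·42562) = √198509168 = 14089.3282
r = 5889 / 14089.3282 = 0.4180
t = r·√(n−2)/√(1−r²) = 0.4180·√11 / √(1−0.174724) = 1.386349 / 0.908447 = 1.526

1.526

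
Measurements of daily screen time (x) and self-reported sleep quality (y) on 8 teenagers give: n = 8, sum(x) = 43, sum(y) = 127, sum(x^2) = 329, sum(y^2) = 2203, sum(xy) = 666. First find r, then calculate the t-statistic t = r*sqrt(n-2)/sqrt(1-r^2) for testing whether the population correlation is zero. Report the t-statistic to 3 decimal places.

S_xy = nΣxy − ΣxΣy = 8·666 − 43·127 = 5328 − 5461 = -133
S_xx = nΣx² − (Σx)² = 8·329 − 43² = 2632 − 1849 = 783
S_yy = nΣy² − (Σy)² = 8·2203 − 127² = 17624 − 16129 = 1495
r = S_xy / √(S_xx·S_yy) = -133 / √(783·1495) = -133 / √1170585 = -133 / 1081.9358 = -0.1229
t = r·√(n−2)/√(1−r²) = -0.1229·√6 / √(1−0.015104) = -0.301042 / 0.992419 = -0.303

-0.303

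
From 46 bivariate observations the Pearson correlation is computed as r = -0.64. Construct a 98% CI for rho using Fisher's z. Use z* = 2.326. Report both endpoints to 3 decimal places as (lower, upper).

z_r = atanh(-0.64) = -0.758174;  SE = 1/√(n−3) = 1/√43 = 0.152499
z-limits: -0.758174 ± 2.326·0.152499 = -0.758174 ± 0.354713 = [-1.112887, -0.403461]
ρ-limits: (tanh -1.112887, tanh -0.403461) = (-0.805, -0.383)

(-0.805, -0.383)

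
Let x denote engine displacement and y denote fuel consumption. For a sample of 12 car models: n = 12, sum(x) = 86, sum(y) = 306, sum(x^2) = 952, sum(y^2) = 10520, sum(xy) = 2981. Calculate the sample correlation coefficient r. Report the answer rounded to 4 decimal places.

0.8251

S_xy = nΣxy − ΣxΣy = 12·2981 − 86·306 = 35772 − 26316 = 9456
S_xx = nΣx² − (Σx)² = 12·952 − 86² = 11424 − 7396 = 4028
S_yy = nΣy² − (Σy)² = 12·10520 − 306² = 126240 − 93636 = 32604
r = S_xy / √(S_xx·S_yy) = 9456 / √(4028·32604) = 9456 / √131328912 = 9456 / 11459.8827 = 0.8251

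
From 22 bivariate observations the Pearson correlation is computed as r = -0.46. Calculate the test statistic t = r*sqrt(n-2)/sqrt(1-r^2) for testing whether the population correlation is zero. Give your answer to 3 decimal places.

-2.317

1 − r² = 1 − 0.2116 = 0.7884;  √(1−r²) = 0.887919
√(n−2) = √20 = 4.472136
t = r·√(n−2)/√(1−r²) = -0.46 · 4.472136 / 0.887919 = -2.317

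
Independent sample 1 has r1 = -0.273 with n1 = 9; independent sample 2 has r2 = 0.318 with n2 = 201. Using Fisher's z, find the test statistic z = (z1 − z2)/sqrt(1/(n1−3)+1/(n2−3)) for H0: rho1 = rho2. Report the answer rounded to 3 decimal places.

-1.471

Fisher z-transforms: z1 = atanh(-0.273) = -0.280103, z2 = atanh(0.318) = 0.329421; difference d = -0.609524
Var(d) = 1/6 + 1/198 = 0.1666667 + 0.0050505 = 0.1717172
z = d/√Var(d) = -0.609524 / √0.1717172 = -0.609524 / 0.414388 = -1.471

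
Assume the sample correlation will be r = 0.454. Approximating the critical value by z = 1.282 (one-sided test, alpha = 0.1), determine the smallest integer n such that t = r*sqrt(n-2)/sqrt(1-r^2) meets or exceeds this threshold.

9

Need r·√(n−2)/√(1−r²) ≥ 1.282
√(n−2) ≥ 1.282·√(1−0.206116) / 0.454 = 1.282·0.891002 / 0.454 = 2.5160
n−2 ≥ 6.3303  ⇒  n ≥ 8.3303
Smallest integer n = 9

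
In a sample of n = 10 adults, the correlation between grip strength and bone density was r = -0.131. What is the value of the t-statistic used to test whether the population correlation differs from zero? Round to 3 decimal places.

-0.374

t = r·√(n−2) / √(1−r²) with r = -0.131, n = 10
  = -0.131·√8 / √(1 − 0.017161)
  = -0.131·2.828427 / 0.991382
  = -0.370524 / 0.991382 = -0.374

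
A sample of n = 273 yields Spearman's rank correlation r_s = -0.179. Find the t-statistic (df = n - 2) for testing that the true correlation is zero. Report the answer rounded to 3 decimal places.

t = r_s·√(n−2) / √(1−r_s²) with r_s = -0.179, n = 273
  = -0.179·√271 / √(1 − 0.032041)
  = -0.179·16.462078 / 0.983849
  = -2.946712 / 0.983849 = -2.995

-2.995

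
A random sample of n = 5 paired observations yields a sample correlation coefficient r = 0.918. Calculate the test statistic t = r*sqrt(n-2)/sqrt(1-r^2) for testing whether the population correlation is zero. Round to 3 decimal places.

4.009

t = r·√(n−2) / √(1−r²) with r = 0.918, n = 5
  = 0.918·√3 / √(1 − 0.842724)
  = 0.918·1.732051 / 0.396580
  = 1.590023 / 0.396580 = 4.009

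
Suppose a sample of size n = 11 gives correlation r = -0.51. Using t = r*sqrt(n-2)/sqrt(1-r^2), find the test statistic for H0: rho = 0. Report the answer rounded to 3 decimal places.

t = r·√(n−2) / √(1−r²) with r = -0.51, n = 11
  = -0.51·√9 / √(1 − 0.2601)
  = -0.51·3.000000 / 0.860174
  = -1.530000 / 0.860174 = -1.779

-1.779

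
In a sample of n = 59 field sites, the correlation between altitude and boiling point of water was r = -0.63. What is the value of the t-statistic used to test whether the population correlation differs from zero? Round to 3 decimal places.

-6.125

1 − r² = 1 − 0.3969 = 0.6031;  √(1−r²) = 0.776595
√(n−2) = √57 = 7.549834
t = r·√(n−2)/√(1−r²) = -0.63 · 7.549834 / 0.776595 = -6.125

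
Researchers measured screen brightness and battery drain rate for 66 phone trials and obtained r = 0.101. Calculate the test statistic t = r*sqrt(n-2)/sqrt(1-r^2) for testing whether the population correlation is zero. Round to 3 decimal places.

t = r·√(n−2) / √(1−r²) with r = 0.101, n = 66
  = 0.101·√64 / √(1 − 0.010201)
  = 0.101·8.000000 / 0.994886
  = 0.808000 / 0.994886 = 0.812

0.812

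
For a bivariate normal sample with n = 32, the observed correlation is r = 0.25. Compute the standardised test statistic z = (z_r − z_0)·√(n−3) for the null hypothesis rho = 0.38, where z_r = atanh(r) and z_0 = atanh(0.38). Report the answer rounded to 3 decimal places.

-0.779

z_r = atanh(0.25) = 0.255413,  z_0 = atanh(0.38) = 0.400060
SE = 1/√(n−3) = 1/√29 = 0.185695
z = (z_r − z_0)/SE = (0.255413 − 0.400060) / 0.185695 = -0.144647 / 0.185695 = -0.779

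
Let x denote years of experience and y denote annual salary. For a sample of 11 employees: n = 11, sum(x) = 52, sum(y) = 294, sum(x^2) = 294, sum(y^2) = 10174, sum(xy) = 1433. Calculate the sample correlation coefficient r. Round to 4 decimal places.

S_xy = nΣxy − ΣxΣy = 11·1433 − 52·294 = 15763 − 15288 = 475
S_xx = nΣx² − (Σx)² = 11·294 − 52² = 3234 − 2704 = 530
S_yy = nΣy² − (Σy)² = 11·10174 − 294² = 111914 − 86436 = 25478
r = S_xy / √(S_xx·S_yy) = 475 / √(530·25478) = 475 / √13503340 = 475 / 3674.6891 = 0.1293

0.1293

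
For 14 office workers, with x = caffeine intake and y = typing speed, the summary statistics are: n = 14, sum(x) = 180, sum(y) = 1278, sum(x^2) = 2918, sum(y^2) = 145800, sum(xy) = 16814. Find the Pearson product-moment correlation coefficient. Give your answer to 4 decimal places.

0.0912

Numerator: nΣxy − (Σx)(Σy) = 14·16814 − (180)(1278) = 5356
Denominator: √[(nΣx²−(Σx)²)(nΣy²−(Σy)²)]
  nΣx²−(Σx)² = 14·2918 − 32400 = 8452;  nΣy²−(Σy)² = 14·145800 − 1633284 = 407916
  √(8452·407916) = √3447706032 = 58717.1698
r = 5356 / 58717.1698 = 0.0912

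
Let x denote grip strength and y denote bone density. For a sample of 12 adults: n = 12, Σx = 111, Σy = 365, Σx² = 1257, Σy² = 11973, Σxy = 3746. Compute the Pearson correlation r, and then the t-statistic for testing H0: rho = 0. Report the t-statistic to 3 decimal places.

S_xy = nΣxy − ΣxΣy = 12·3746 − 111·365 = 44952 − 40515 = 4437
S_xx = nΣx² − (Σx)² = 12·1257 − 111² = 15084 − 12321 = 2763
S_yy = nΣy² − (Σy)² = 12·11973 − 365² = 143676 − 133225 = 10451
r = S_xy / √(S_xx·S_yy) = 4437 / √(2763·10451) = 4437 / √28876113 = 4437 / 5373.6499 = 0.8257
t = r·√(n−2)/√(1−r²) = 0.8257·√10 / √(1−0.681780) = 2.611093 / 0.564110 = 4.629

4.629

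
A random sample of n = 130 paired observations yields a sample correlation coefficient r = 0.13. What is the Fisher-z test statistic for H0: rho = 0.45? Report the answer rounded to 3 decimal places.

-3.989

z_r = atanh(0.13) = 0.130740,  z_0 = atanh(0.45) = 0.484700
SE = 1/√(n−3) = 1/√127 = 0.088736
z = (z_r − z_0)/SE = (0.130740 − 0.484700) / 0.088736 = -0.353960 / 0.088736 = -3.989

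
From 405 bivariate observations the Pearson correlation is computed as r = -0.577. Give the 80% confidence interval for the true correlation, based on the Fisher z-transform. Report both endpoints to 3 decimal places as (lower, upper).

Fisher z: z_r = atanh(r) = ½·ln((1+(-0.577))/(1−(-0.577))) = -0.657954
SE(z) = 1/√(n−3) = 1/√402 = 0.049875
80% ⇒ z* = 1.282; margin = 1.282·0.049875 = 0.063940
CI on z-scale: (-0.721894, -0.594014)
Back-transform: tanh(-0.721894) = -0.618081, tanh(-0.594014) = -0.532776

(-0.618, -0.533)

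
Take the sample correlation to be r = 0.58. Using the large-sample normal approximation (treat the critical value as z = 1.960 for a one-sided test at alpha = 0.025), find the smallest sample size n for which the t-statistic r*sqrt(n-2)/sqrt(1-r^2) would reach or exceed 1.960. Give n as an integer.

r√(n−2)/√(1−r²) ≥ 1.960  ⇔  n−2 ≥ (1.960)²·(1−r²)/r²
(1−r²)/r² = (1−0.3364)/0.3364 = 1.9727
n ≥ 2 + 3.8416·1.9727 = 2 + 7.5783 = 9.5783
⌈9.5783⌉ = 10

10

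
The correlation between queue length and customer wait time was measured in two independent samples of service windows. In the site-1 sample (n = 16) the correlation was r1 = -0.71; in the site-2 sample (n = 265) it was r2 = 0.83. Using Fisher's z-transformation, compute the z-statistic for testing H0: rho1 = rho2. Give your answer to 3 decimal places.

-7.304

z1 = atanh(-0.71) = -0.887184,  z2 = atanh(0.83) = 1.188136
SE = √(1/(n1−3) + 1/(n2−3)) = √(1/13 + 1/262) = √(0.0769231 + 0.0038168) = √0.0807399 = 0.284148
z = (z1 − z2)/SE = (-0.887184 − 1.188136) / 0.284148 = -2.075320 / 0.284148 = -7.304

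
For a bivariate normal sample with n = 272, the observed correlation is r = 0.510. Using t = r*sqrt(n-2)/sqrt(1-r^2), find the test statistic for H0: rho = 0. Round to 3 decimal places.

9.742

1 − r² = 1 − 0.260100 = 0.739900;  √(1−r²) = 0.860174
√(n−2) = √270 = 16.431677
t = r·√(n−2)/√(1−r²) = 0.510 · 16.431677 / 0.860174 = 9.742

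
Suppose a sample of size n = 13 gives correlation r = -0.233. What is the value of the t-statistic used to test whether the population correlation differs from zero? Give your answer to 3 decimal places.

t = r·√(n−2) / √(1−r²) with r = -0.233, n = 13
  = -0.233·√11 / √(1 − 0.054289)
  = -0.233·3.316625 / 0.972477
  = -0.772774 / 0.972477 = -0.795

-0.795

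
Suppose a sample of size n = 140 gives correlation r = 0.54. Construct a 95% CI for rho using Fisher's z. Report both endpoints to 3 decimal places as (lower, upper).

(0.411, 0.648)

Fisher z: z_r = atanh(r) = ½·ln((1+0.54)/(1−0.54)) = 0.604156
SE(z) = 1/√(n−3) = 1/√137 = 0.085436
95% ⇒ z* = 1.960; margin = 1.960·0.085436 = 0.167455
CI on z-scale: (0.436701, 0.771611)
Back-transform: tanh(0.436701) = 0.410906, tanh(0.771611) = 0.647865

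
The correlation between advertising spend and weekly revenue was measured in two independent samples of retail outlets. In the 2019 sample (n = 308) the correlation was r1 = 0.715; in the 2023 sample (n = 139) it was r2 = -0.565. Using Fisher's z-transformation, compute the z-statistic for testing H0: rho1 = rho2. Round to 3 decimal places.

14.911

Fisher z-transforms: z1 = atanh(0.715) = 0.897340, z2 = atanh(-0.565) = -0.640148; difference d = 1.537488
Var(d) = 1/305 + 1/136 = 0.0032787 + 0.0073529 = 0.0106316
z = d/√Var(d) = 1.537488 / √0.0106316 = 1.537488 / 0.103110 = 14.911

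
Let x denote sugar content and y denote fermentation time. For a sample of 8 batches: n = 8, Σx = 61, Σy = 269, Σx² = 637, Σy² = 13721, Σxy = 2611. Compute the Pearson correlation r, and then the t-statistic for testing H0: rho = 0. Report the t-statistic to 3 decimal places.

S_xy = nΣxy − ΣxΣy = 8·2611 − 61·269 = 20888 − 16409 = 4479
S_xx = nΣx² − (Σx)² = 8·637 − 61² = 5096 − 3721 = 1375
S_yy = nΣy² − (Σy)² = 8·13721 − 269² = 109768 − 72361 = 37407
r = S_xy / √(S_xx·S_yy) = 4479 / √(1375·37407) = 4479 / √51434625 = 4479 / 7171.7937 = 0.6245
t = r·√(n−2)/√(1−r²) = 0.6245·√6 / √(1−0.390000) = 1.529706 / 0.781025 = 1.959

1.959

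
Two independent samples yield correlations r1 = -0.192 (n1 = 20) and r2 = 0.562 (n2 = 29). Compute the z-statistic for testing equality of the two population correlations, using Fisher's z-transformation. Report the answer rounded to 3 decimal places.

Fisher z-transforms: z1 = atanh(-0.192) = -0.194413, z2 = atanh(0.562) = 0.635752; difference d = -0.830165
Var(d) = 1/17 + 1/26 = 0.0588235 + 0.0384615 = 0.0972850
z = d/√Var(d) = -0.830165 / √0.0972850 = -0.830165 / 0.311905 = -2.662

-2.662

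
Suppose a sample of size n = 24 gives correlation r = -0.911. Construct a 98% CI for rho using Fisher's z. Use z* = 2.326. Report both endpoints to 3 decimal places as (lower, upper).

(-0.967, -0.772)

z_r = atanh(-0.911) = -1.533373;  SE = 1/√(n−3) = 1/√21 = 0.218218
z-limits: -1.533373 ± 2.326·0.218218 = -1.533373 ± 0.507575 = [-2.040948, -1.025798]
ρ-limits: (tanh -2.040948, tanh -1.025798) = (-0.967, -0.772)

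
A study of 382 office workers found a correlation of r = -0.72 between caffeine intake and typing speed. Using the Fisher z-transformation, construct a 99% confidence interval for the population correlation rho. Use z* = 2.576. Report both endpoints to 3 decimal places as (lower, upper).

(-0.778, -0.650)

Fisher z: z_r = atanh(r) = ½·ln((1+(-0.72))/(1−(-0.72))) = -0.907645
SE(z) = 1/√(n−3) = 1/√379 = 0.051367
99% ⇒ z* = 2.576; margin = 2.576·0.051367 = 0.132321
CI on z-scale: (-1.039966, -0.775324)
Back-transform: tanh(-1.039966) = -0.777875, tanh(-0.775324) = -0.650015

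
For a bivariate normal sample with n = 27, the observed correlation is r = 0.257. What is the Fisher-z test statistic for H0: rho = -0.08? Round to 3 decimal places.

1.681

Fisher z: atanh(0.257) = 0.262894, atanh(-0.08) = -0.080171
z = (z_r − z_0)·√(n−3) = (0.262894 − (-0.080171))·√24 = 0.343065 · 4.898979 = 1.681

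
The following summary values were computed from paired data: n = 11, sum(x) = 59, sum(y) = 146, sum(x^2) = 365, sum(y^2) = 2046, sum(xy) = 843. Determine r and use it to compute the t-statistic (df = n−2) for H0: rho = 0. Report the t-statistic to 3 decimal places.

S_xy = nΣxy − ΣxΣy = 11·843 − 59·146 = 9273 − 8614 = 659
S_xx = nΣx² − (Σx)² = 11·365 − 59² = 4015 − 3481 = 534
S_yy = nΣy² − (Σy)² = 11·2046 − 146² = 22506 − 21316 = 1190
r = S_xy / √(S_xx·S_yy) = 659 / √(534·1190) = 659 / √635460 = 659 / 797.1574 = 0.8267
t = r·√(n−2)/√(1−r²) = 0.8267·√9 / √(1−0.683433) = 2.480100 / 0.562643 = 4.408

4.408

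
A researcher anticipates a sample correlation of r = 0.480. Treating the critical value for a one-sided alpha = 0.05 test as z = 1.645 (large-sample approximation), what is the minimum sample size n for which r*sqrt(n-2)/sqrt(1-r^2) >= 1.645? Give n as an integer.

12

Need r·√(n−2)/√(1−r²) ≥ 1.645
√(n−2) ≥ 1.645·√(1−0.230400) / 0.480 = 1.645·0.877268 / 0.480 = 3.0065
n−2 ≥ 9.0390  ⇒  n ≥ 11.0390
Smallest integer n = 12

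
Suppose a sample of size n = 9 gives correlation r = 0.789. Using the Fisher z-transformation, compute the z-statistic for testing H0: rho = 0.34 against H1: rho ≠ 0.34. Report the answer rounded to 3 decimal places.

1.751

z_r = atanh(0.789) = 1.068777,  z_0 = atanh(0.34) = 0.354093
SE = 1/√(n−3) = 1/√6 = 0.408248
z = (z_r − z_0)/SE = (1.068777 − 0.354093) / 0.408248 = 0.714684 / 0.408248 = 1.751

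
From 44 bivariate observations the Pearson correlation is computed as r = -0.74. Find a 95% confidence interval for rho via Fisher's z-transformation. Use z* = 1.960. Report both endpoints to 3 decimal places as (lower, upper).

Fisher z: z_r = atanh(r) = ½·ln((1+(-0.74))/(1−(-0.74))) = -0.950479
SE(z) = 1/√(n−3) = 1/√41 = 0.156174
95% ⇒ z* = 1.960; margin = 1.960·0.156174 = 0.306101
CI on z-scale: (-1.256580, -0.644378)
Back-transform: tanh(-1.256580) = -0.850119, tanh(-0.644378) = -0.567873

(-0.850, -0.568)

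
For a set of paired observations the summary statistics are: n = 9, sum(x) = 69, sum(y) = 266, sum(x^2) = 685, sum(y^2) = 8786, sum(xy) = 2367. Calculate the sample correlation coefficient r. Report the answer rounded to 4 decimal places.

0.8629

S_xy = nΣxy − ΣxΣy = 9·2367 − 69·266 = 21303 − 18354 = 2949
S_xx = nΣx² − (Σx)² = 9·685 − 69² = 6165 − 4761 = 1404
S_yy = nΣy² − (Σy)² = 9·8786 − 266² = 79074 − 70756 = 8318
r = S_xy / √(S_xx·S_yy) = 2949 / √(1404·8318) = 2949 / √11678472 = 2949 / 3417.3779 = 0.8629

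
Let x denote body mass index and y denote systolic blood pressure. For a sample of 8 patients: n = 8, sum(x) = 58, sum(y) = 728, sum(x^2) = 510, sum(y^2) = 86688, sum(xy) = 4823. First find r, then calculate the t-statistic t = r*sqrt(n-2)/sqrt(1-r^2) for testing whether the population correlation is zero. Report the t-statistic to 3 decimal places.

-0.875

S_xy = nΣxy − ΣxΣy = 8·4823 − 58·728 = 38584 − 42224 = -3640
S_xx = nΣx² − (Σx)² = 8·510 − 58² = 4080 − 3364 = 716
S_yy = nΣy² − (Σy)² = 8·86688 − 728² = 693504 − 529984 = 163520
r = S_xy / √(S_xx·S_yy) = -3640 / √(716·163520) = -3640 / √117080320 = -3640 / 10820.3660 = -0.3364
t = r·√(n−2)/√(1−r²) = -0.3364·√6 / √(1−0.113165) = -0.824008 / 0.941719 = -0.875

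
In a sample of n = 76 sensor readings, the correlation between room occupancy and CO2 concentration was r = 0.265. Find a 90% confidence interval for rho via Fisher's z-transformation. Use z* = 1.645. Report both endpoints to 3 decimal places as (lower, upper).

(0.079, 0.433)

z_r = atanh(0.265) = 0.271478;  SE = 1/√(n−3) = 1/√73 = 0.117041
z-limits: 0.271478 ± 1.645·0.117041 = 0.271478 ± 0.192532 = [0.078946, 0.464010]
ρ-limits: (tanh 0.078946, tanh 0.464010) = (0.079, 0.433)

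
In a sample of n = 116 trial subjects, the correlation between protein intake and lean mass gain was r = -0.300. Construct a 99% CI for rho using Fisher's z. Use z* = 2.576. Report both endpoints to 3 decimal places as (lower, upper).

(-0.502, -0.067)

Fisher z: z_r = atanh(r) = ½·ln((1+(-0.300))/(1−(-0.300))) = -0.309520
SE(z) = 1/√(n−3) = 1/√113 = 0.094072
99% ⇒ z* = 2.576; margin = 2.576·0.094072 = 0.242329
CI on z-scale: (-0.551849, -0.067191)
Back-transform: tanh(-0.551849) = -0.501905, tanh(-0.067191) = -0.067090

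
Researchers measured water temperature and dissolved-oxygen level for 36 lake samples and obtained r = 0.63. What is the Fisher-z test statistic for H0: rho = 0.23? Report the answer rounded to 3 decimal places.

2.914

Fisher z: atanh(0.63) = 0.741416, atanh(0.23) = 0.234189
z = (z_r − z_0)·√(n−3) = (0.741416 − 0.234189)·√33 = 0.507227 · 5.744563 = 2.914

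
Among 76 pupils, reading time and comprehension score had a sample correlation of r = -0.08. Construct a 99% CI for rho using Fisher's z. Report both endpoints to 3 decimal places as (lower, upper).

(-0.364, 0.218)

Fisher z: z_r = atanh(r) = ½·ln((1+(-0.08))/(1−(-0.08))) = -0.080171
SE(z) = 1/√(n−3) = 1/√73 = 0.117041
99% ⇒ z* = 2.576; margin = 2.576·0.117041 = 0.301498
CI on z-scale: (-0.381669, 0.221327)
Back-transform: tanh(-0.381669) = -0.364156, tanh(0.221327) = 0.217782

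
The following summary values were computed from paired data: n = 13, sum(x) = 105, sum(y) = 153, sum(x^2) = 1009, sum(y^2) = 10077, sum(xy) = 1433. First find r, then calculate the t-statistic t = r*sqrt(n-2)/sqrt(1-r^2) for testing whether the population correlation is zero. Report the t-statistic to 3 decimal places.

0.575

Numerator: nΣxy − (Σx)(Σy) = 13·1433 − (105)(153) = 2564
Denominator: √[(nΣx²−(Σx)²)(nΣy²−(Σy)²)]
  nΣx²−(Σx)² = 13·1009 − 11025 = 2092;  nΣy²−(Σy)² = 13·10077 − 23409 = 107592
  √(2092·107592) = √225082464 = 15002.7485
r = 2564 / 15002.7485 = 0.1709
t = r·√(n−2)/√(1−r²) = 0.1709·√11 / √(1−0.029207) = 0.566811 / 0.985288 = 0.575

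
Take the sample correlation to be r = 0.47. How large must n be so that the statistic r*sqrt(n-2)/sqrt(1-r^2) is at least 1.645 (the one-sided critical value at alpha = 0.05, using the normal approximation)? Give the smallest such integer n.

12

r√(n−2)/√(1−r²) ≥ 1.645  ⇔  n−2 ≥ (1.645)²·(1−r²)/r²
(1−r²)/r² = (1−0.2209)/0.2209 = 3.5269
n ≥ 2 + 2.706025·3.5269 = 2 + 9.5439 = 11.5439
⌈11.5439⌉ = 12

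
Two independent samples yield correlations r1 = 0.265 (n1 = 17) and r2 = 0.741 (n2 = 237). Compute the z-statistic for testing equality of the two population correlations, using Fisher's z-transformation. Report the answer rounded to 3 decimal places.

Fisher z-transforms: z1 = atanh(0.265) = 0.271478, z2 = atanh(0.741) = 0.952693; difference d = -0.681215
Var(d) = 1/14 + 1/234 = 0.0714286 + 0.0042735 = 0.0757021
z = d/√Var(d) = -0.681215 / √0.0757021 = -0.681215 / 0.275140 = -2.476

-2.476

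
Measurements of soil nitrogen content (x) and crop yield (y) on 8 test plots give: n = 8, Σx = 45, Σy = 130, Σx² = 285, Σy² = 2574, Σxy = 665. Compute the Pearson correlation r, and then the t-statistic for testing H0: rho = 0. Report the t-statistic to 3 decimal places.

-1.597

Numerator: nΣxy − (Σx)(Σy) = 8·665 − (45)(130) = -530
Denominator: √[(nΣx²−(Σx)²)(nΣy²−(Σy)²)]
  nΣx²−(Σx)² = 8·285 − 2025 = 255;  nΣy²−(Σy)² = 8·2574 − 16900 = 3692
  √(255·3692) = √941460 = 970.2886
r = -530 / 970.2886 = -0.5462
t = r·√(n−2)/√(1−r²) = -0.5462·√6 / √(1−0.298334) = -1.337911 / 0.837655 = -1.597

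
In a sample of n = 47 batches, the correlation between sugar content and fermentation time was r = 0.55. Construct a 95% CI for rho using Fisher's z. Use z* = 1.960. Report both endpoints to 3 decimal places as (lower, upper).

z_r = atanh(0.55) = 0.618381;  SE = 1/√(n−3) = 1/√44 = 0.150756
z-limits: 0.618381 ± 1.960·0.150756 = 0.618381 ± 0.295482 = [0.322899, 0.913863]
ρ-limits: (tanh 0.322899, tanh 0.913863) = (0.312, 0.723)

(0.312, 0.723)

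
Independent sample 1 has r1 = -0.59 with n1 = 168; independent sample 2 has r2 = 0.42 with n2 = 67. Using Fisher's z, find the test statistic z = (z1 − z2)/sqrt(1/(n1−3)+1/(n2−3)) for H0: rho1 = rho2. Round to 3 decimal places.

Fisher z-transforms: z1 = atanh(-0.59) = -0.677666, z2 = atanh(0.42) = 0.447692; difference d = -1.125358
Var(d) = 1/165 + 1/64 = 0.0060606 + 0.0156250 = 0.0216856
z = d/√Var(d) = -1.125358 / √0.0216856 = -1.125358 / 0.147260 = -7.642

-7.642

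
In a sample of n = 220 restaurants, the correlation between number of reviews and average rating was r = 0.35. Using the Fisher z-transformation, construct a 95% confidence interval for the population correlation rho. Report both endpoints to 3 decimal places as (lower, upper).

(0.228, 0.461)

z_r = atanh(0.35) = 0.365444;  SE = 1/√(n−3) = 1/√217 = 0.067884
z-limits: 0.365444 ± 1.960·0.067884 = 0.365444 ± 0.133053 = [0.232391, 0.498497]
ρ-limits: (tanh 0.232391, tanh 0.498497) = (0.228, 0.461)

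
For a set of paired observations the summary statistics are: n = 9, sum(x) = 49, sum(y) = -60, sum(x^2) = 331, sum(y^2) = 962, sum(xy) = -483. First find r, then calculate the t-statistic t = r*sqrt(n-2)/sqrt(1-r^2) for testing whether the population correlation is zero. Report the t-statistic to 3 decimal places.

-3.832

Numerator: nΣxy − (Σx)(Σy) = 9·(-483) − (49)(-60) = -1407
Denominator: √[(nΣx²−(Σx)²)(nΣy²−(Σy)²)]
  nΣx²−(Σx)² = 9·331 − 2401 = 578;  nΣy²−(Σy)² = 9·962 − 3600 = 5058
  √(578·5058) = √2923524 = 1709.8316
r = -1407 / 1709.8316 = -0.8229
t = r·√(n−2)/√(1−r²) = -0.8229·√7 / √(1−0.677164) = -2.177189 / 0.568187 = -3.832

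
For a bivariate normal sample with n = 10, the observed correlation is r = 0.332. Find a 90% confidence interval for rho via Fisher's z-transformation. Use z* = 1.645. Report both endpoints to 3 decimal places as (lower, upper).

(-0.270, 0.747)

Fisher z: z_r = atanh(r) = ½·ln((1+0.332)/(1−0.332)) = 0.345074
SE(z) = 1/√(n−3) = 1/√7 = 0.377964
90% ⇒ z* = 1.645; margin = 1.645·0.377964 = 0.621751
CI on z-scale: (-0.276677, 0.966825)
Back-transform: tanh(-0.276677) = -0.269827, tanh(0.966825) = 0.747306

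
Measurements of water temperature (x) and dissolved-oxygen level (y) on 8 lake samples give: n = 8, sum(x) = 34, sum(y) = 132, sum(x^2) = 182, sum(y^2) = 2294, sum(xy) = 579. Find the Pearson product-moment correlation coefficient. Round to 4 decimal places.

Numerator: nΣxy − (Σx)(Σy) = 8·579 − (34)(132) = 144
Denominator: √[(nΣx²−(Σx)²)(nΣy²−(Σy)²)]
  nΣx²−(Σx)² = 8·182 − 1156 = 300;  nΣy²−(Σy)² = 8·2294 − 17424 = 928
  √(300·928) = √278400 = 527.6362
r = 144 / 527.6362 = 0.2729

0.2729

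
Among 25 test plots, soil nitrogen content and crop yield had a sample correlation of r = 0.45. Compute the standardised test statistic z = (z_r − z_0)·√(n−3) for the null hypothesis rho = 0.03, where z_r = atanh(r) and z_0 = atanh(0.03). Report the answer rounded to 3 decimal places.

2.133

Fisher z: atanh(0.45) = 0.484700, atanh(0.03) = 0.030009
z = (z_r − z_0)·√(n−3) = (0.484700 − 0.030009)·√22 = 0.454691 · 4.690416 = 2.133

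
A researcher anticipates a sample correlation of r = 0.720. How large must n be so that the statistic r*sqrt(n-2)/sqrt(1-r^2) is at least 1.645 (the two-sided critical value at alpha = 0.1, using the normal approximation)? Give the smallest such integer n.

Need r·√(n−2)/√(1−r²) ≥ 1.645
√(n−2) ≥ 1.645·√(1−0.518400) / 0.720 = 1.645·0.693974 / 0.720 = 1.5855
n−2 ≥ 2.5138  ⇒  n ≥ 4.5138
Smallest integer n = 5

5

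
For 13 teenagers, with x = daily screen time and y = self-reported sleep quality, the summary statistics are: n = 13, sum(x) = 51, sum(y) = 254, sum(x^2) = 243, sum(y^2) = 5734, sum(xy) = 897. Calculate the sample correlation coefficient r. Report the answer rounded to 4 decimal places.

Numerator: nΣxy − (Σx)(Σy) = 13·897 − (51)(254) = -1293
Denominator: √[(nΣx²−(Σx)²)(nΣy²−(Σy)²)]
  nΣx²−(Σx)² = 13·243 − 2601 = 558;  nΣy²−(Σy)² = 13·5734 − 64516 = 10026
  √(558·10026) = √5594508 = 2365.2712
r = -1293 / 2365.2712 = -0.5467

-0.5467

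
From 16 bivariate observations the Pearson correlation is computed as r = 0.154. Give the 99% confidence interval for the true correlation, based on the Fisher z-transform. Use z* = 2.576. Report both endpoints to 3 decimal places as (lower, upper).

(-0.507, 0.701)

z_r = atanh(0.154) = 0.155235;  SE = 1/√(n−3) = 1/√13 = 0.277350
z-limits: 0.155235 ± 2.576·0.277350 = 0.155235 ± 0.714454 = [-0.559219, 0.869689]
ρ-limits: (tanh -0.559219, tanh 0.869689) = (-0.507, 0.701)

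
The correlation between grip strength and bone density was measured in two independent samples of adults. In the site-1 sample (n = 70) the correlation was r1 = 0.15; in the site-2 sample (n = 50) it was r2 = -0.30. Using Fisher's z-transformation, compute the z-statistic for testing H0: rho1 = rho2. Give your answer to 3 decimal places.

Fisher z-transforms: z1 = atanh(0.15) = 0.151140, z2 = atanh(-0.30) = -0.309520; difference d = 0.460660
Var(d) = 1/67 + 1/47 = 0.0149254 + 0.0212766 = 0.0362020
z = d/√Var(d) = 0.460660 / √0.0362020 = 0.460660 / 0.190268 = 2.421

2.421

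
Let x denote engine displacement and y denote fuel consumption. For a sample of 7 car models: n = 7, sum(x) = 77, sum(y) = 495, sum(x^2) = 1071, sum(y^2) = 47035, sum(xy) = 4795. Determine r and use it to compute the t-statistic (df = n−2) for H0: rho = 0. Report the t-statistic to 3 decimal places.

S_xy = nΣxy − ΣxΣy = 7·4795 − 77·495 = 33565 − 38115 = -4550
S_xx = nΣx² − (Σx)² = 7·1071 − 77² = 7497 − 5929 = 1568
S_yy = nΣy² − (Σy)² = 7·47035 − 495² = 329245 − 245025 = 84220
r = S_xy / √(S_xx·S_yy) = -4550 / √(1568·84220) = -4550 / √132056960 = -4550 / 11491.6039 = -0.3959
t = r·√(n−2)/√(1−r²) = -0.3959·√5 / √(1−0.156737) = -0.885259 / 0.918294 = -0.964

-0.964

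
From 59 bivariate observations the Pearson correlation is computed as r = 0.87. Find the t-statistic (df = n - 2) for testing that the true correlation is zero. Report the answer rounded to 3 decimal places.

13.322

t = r·√(n−2) / √(1−r²) with r = 0.87, n = 59
  = 0.87·√57 / √(1 − 0.7569)
  = 0.87·7.549834 / 0.493052
  = 6.568356 / 0.493052 = 13.322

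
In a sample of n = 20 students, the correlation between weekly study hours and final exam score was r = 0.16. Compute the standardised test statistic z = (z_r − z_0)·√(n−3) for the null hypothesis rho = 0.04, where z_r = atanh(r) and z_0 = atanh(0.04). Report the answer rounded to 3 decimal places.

z_r = atanh(0.16) = 0.161387,  z_0 = atanh(0.04) = 0.040021
SE = 1/√(n−3) = 1/√17 = 0.242536
z = (z_r − z_0)/SE = (0.161387 − 0.040021) / 0.242536 = 0.121366 / 0.242536 = 0.500

0.500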